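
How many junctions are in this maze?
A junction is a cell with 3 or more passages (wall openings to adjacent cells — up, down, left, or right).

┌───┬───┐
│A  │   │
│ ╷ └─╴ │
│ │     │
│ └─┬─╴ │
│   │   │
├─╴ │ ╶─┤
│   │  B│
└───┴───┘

Checking each cell for number of passages:

Junctions found (3+ passages):
  (1, 3): 3 passages
Total junctions: 1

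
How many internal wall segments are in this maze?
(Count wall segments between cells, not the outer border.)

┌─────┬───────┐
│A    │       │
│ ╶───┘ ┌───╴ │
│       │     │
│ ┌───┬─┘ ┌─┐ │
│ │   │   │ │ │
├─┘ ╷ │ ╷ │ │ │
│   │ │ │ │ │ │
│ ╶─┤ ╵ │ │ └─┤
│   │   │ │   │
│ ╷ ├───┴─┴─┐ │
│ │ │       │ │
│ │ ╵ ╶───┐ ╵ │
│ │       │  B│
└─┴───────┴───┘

Counting internal wall segments:
Total internal walls: 36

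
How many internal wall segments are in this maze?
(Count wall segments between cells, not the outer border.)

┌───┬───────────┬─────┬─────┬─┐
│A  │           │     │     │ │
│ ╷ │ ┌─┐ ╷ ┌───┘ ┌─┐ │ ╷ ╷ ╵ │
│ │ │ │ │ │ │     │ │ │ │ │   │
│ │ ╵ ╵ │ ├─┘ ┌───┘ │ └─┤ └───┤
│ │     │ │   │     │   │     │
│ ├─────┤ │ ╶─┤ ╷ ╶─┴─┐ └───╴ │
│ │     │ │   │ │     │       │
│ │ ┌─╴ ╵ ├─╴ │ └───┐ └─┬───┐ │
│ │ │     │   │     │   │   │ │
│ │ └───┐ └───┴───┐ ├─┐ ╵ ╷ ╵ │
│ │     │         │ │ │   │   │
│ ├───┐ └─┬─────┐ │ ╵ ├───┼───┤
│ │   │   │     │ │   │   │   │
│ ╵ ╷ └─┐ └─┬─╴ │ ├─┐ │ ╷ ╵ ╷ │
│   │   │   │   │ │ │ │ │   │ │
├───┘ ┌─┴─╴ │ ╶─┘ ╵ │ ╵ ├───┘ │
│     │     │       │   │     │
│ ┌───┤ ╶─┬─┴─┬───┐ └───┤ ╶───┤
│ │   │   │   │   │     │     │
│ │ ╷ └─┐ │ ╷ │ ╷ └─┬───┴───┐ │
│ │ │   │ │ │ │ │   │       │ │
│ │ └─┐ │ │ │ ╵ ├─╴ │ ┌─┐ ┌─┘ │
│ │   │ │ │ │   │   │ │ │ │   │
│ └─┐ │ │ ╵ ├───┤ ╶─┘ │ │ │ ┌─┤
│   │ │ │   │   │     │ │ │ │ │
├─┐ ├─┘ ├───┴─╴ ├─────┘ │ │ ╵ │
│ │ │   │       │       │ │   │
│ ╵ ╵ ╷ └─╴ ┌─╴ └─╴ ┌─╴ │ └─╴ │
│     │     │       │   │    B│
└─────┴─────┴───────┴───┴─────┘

Counting internal wall segments:
Total internal walls: 196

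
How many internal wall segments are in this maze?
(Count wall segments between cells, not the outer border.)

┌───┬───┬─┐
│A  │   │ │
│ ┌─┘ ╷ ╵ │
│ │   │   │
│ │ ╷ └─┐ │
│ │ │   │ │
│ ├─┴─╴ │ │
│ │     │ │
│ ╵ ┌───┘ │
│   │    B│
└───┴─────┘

Counting internal wall segments:
Total internal walls: 16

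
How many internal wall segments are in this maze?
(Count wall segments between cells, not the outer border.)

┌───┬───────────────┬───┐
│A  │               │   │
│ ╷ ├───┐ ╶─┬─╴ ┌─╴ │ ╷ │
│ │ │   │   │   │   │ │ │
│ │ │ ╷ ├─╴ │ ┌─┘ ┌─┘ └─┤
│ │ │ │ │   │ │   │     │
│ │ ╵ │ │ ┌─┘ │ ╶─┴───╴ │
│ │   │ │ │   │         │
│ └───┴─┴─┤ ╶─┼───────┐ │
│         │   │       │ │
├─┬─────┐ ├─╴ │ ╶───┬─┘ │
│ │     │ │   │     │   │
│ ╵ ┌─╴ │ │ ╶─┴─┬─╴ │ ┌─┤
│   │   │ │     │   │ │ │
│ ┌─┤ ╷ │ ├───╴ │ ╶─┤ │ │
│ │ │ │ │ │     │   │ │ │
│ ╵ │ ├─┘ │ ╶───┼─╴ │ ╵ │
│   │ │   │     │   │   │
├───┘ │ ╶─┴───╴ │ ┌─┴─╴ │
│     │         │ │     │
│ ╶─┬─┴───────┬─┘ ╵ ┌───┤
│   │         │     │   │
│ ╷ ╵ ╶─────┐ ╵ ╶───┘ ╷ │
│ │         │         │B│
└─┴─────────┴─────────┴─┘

Counting internal wall segments:
Total internal walls: 121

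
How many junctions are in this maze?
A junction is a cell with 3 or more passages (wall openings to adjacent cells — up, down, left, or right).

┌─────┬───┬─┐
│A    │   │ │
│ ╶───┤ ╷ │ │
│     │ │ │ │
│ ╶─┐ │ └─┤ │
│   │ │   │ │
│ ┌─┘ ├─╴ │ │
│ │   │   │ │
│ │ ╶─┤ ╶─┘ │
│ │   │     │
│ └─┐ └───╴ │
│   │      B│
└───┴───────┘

Checking each cell for number of passages:

Junctions found (3+ passages):
  (1, 0): 3 passages
  (2, 0): 3 passages
  (4, 5): 3 passages
Total junctions: 3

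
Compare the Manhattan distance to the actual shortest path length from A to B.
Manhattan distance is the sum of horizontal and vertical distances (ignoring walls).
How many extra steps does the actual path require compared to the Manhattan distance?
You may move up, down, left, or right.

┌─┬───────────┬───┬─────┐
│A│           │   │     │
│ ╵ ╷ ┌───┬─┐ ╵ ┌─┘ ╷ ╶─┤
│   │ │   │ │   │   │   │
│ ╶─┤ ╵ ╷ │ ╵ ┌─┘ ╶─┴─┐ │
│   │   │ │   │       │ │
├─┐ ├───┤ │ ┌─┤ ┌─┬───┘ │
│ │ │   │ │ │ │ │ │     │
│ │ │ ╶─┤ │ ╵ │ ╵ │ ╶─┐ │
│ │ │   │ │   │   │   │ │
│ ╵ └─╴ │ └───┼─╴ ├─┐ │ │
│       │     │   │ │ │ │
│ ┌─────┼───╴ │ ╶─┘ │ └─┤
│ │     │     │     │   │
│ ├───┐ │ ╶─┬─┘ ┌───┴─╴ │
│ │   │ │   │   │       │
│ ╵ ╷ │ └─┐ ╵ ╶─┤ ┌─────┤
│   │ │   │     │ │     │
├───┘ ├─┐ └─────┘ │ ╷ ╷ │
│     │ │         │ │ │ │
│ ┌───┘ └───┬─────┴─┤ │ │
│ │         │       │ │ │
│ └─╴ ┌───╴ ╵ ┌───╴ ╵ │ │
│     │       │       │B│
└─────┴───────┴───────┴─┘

Manhattan distance: |11 - 0| + |11 - 0| = 22
Actual path length: 40
Extra steps: 40 - 22 = 18

Solution:

┌─┬───────────┬───┬─────┐
│A│           │   │     │
│ ╵ ╷ ┌───┬─┐ ╵ ┌─┘ ╷ ╶─┤
│↓  │ │   │ │   │   │   │
│ ╶─┤ ╵ ╷ │ ╵ ┌─┘ ╶─┴─┐ │
│↳ ↓│   │ │   │       │ │
├─┐ ├───┤ │ ┌─┤ ┌─┬───┘ │
│ │↓│   │ │ │ │ │ │     │
│ │ │ ╶─┤ │ ╵ │ ╵ │ ╶─┐ │
│ │↓│   │ │   │   │   │ │
│ ╵ └─╴ │ └───┼─╴ ├─┐ │ │
│↓ ↲    │     │   │ │ │ │
│ ┌─────┼───╴ │ ╶─┘ │ └─┤
│↓│     │     │     │   │
│ ├───┐ │ ╶─┬─┘ ┌───┴─╴ │
│↓│↱ ↓│ │   │   │       │
│ ╵ ╷ │ └─┐ ╵ ╶─┤ ┌─────┤
│↳ ↑│↓│   │     │ │  ↱ ↓│
├───┘ ├─┐ └─────┘ │ ╷ ╷ │
│↓ ← ↲│ │         │ │↑│↓│
│ ┌───┘ └───┬─────┴─┤ │ │
│↓│  ↱ → → ↓│↱ → → ↓│↑│↓│
│ └─╴ ┌───╴ ╵ ┌───╴ ╵ │ │
│↳ → ↑│    ↳ ↑│    ↳ ↑│B│
└─────┴───────┴───────┴─┘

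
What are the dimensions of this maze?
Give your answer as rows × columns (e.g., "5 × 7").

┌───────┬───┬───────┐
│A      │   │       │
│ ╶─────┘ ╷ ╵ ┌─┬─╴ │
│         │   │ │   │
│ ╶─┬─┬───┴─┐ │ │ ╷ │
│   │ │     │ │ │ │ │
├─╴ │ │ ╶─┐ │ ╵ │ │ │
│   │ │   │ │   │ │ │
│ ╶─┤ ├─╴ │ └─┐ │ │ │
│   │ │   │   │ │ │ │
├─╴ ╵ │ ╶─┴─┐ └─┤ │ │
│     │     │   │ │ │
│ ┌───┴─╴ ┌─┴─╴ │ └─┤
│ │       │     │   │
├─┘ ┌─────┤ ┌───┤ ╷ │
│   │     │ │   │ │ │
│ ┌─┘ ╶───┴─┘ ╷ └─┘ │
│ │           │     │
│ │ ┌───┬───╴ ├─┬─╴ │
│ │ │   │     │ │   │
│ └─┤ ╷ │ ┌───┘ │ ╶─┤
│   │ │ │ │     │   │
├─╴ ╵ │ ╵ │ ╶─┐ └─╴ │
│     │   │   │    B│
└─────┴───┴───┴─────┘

Counting the maze dimensions:
Rows (vertical): 12
Columns (horizontal): 10
Dimensions: 12 × 10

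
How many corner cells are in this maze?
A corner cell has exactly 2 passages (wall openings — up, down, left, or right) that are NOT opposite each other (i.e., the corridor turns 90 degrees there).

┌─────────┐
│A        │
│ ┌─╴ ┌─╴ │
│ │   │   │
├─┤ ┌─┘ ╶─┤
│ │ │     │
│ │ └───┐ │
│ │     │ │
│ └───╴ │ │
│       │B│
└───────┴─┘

Counting corner cells (2 non-opposite passages):
Total corners: 11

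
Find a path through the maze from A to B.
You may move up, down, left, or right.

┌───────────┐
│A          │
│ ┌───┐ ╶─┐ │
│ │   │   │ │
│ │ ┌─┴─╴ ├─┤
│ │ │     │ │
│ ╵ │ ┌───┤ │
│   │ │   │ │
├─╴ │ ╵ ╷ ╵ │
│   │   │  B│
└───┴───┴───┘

Finding the shortest path through the maze:
Path length: 15 steps
Directions: right → right → right → down → right → down → left → left → down → down → right → up → right → down → right

Solution:

┌───────────┐
│A → → ↓    │
│ ┌───┐ ╶─┐ │
│ │   │↳ ↓│ │
│ │ ┌─┴─╴ ├─┤
│ │ │↓ ← ↲│ │
│ ╵ │ ┌───┤ │
│   │↓│↱ ↓│ │
├─╴ │ ╵ ╷ ╵ │
│   │↳ ↑│↳ B│
└───┴───┴───┘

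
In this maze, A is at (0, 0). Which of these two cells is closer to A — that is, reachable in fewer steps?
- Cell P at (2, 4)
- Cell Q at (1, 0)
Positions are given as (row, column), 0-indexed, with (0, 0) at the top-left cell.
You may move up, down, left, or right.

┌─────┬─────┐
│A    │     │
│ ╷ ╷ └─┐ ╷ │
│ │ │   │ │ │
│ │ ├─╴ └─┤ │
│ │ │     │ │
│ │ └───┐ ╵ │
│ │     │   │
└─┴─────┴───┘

Shortest path A → P at (2, 4): 6 steps
Shortest path A → Q at (1, 0): 1 steps

Q is closer (1 steps vs 6 steps).

Path to P:

┌─────┬─────┐
│A → ↓│     │
│ ╷ ╷ └─┐ ╷ │
│ │ │↳ ↓│ │ │
│ │ ├─╴ └─┤ │
│ │ │  ↳ P│ │
│ │ └───┐ ╵ │
│ │     │   │
└─┴─────┴───┘

Path to Q:

┌─────┬─────┐
│A    │     │
│ ╷ ╷ └─┐ ╷ │
│Q│ │   │ │ │
│ │ ├─╴ └─┤ │
│ │ │     │ │
│ │ └───┐ ╵ │
│ │     │   │
└─┴─────┴───┘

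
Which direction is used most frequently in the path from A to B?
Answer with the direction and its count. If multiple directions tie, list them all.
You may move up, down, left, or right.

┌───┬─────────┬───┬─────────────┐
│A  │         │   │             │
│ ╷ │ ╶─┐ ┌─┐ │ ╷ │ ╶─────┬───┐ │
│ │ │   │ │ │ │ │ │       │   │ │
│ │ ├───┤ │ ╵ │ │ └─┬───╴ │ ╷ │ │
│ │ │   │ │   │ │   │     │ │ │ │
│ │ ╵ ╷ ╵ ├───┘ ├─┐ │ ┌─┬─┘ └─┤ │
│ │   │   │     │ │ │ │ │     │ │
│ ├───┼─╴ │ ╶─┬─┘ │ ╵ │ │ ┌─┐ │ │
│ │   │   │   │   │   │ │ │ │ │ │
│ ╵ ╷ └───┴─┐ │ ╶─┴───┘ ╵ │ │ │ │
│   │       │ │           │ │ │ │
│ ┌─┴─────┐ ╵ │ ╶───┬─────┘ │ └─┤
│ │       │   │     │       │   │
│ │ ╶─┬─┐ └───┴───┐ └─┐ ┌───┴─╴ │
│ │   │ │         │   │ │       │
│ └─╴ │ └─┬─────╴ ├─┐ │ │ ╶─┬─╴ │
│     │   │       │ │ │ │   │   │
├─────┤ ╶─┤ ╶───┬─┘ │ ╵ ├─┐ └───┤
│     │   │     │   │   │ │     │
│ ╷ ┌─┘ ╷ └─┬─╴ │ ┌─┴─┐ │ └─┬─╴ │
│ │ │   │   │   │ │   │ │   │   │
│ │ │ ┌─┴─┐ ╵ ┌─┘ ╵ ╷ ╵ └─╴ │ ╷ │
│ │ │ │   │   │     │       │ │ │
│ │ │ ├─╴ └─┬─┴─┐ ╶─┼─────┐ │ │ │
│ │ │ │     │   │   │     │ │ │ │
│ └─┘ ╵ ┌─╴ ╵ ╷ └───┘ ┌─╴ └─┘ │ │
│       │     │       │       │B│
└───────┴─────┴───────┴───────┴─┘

Directions: down, down, down, down, down, down, down, down, right, right, up, left, up, right, right, right, down, right, right, right, right, down, left, left, left, down, right, right, down, left, down, left, up, left, up, left, down, left, down, down, down, right, up, right, right, down, right, up, right, down, right, right, right, up, right, right, down, right, right, up, up, up, right, down, down, down
Counts: {'down': 23, 'right': 24, 'up': 10, 'left': 9}
Most common: right (24 times)

Solution:

┌───┬─────────┬───┬─────────────┐
│A  │         │   │             │
│ ╷ │ ╶─┐ ┌─┐ │ ╷ │ ╶─────┬───┐ │
│↓│ │   │ │ │ │ │ │       │   │ │
│ │ ├───┤ │ ╵ │ │ └─┬───╴ │ ╷ │ │
│↓│ │   │ │   │ │   │     │ │ │ │
│ │ ╵ ╷ ╵ ├───┘ ├─┐ │ ┌─┬─┘ └─┤ │
│↓│   │   │     │ │ │ │ │     │ │
│ ├───┼─╴ │ ╶─┬─┘ │ ╵ │ │ ┌─┐ │ │
│↓│   │   │   │   │   │ │ │ │ │ │
│ ╵ ╷ └───┴─┐ │ ╶─┴───┘ ╵ │ │ │ │
│↓  │       │ │           │ │ │ │
│ ┌─┴─────┐ ╵ │ ╶───┬─────┘ │ └─┤
│↓│↱ → → ↓│   │     │       │   │
│ │ ╶─┬─┐ └───┴───┐ └─┐ ┌───┴─╴ │
│↓│↑ ↰│ │↳ → → → ↓│   │ │       │
│ └─╴ │ └─┬─────╴ ├─┐ │ │ ╶─┬─╴ │
│↳ → ↑│   │↓ ← ← ↲│ │ │ │   │   │
├─────┤ ╶─┤ ╶───┬─┘ │ ╵ ├─┐ └───┤
│     │↓ ↰│↳ → ↓│   │   │ │     │
│ ╷ ┌─┘ ╷ └─┬─╴ │ ┌─┴─┐ │ └─┬─╴ │
│ │ │↓ ↲│↑ ↰│↓ ↲│ │   │ │   │↱ ↓│
│ │ │ ┌─┴─┐ ╵ ┌─┘ ╵ ╷ ╵ └─╴ │ ╷ │
│ │ │↓│   │↑ ↲│     │       │↑│↓│
│ │ │ ├─╴ └─┬─┴─┐ ╶─┼─────┐ │ │ │
│ │ │↓│↱ → ↓│↱ ↓│   │↱ → ↓│ │↑│↓│
│ └─┘ ╵ ┌─╴ ╵ ╷ └───┘ ┌─╴ └─┘ │ │
│    ↳ ↑│  ↳ ↑│↳ → → ↑│  ↳ → ↑│B│
└───────┴─────┴───────┴───────┴─┘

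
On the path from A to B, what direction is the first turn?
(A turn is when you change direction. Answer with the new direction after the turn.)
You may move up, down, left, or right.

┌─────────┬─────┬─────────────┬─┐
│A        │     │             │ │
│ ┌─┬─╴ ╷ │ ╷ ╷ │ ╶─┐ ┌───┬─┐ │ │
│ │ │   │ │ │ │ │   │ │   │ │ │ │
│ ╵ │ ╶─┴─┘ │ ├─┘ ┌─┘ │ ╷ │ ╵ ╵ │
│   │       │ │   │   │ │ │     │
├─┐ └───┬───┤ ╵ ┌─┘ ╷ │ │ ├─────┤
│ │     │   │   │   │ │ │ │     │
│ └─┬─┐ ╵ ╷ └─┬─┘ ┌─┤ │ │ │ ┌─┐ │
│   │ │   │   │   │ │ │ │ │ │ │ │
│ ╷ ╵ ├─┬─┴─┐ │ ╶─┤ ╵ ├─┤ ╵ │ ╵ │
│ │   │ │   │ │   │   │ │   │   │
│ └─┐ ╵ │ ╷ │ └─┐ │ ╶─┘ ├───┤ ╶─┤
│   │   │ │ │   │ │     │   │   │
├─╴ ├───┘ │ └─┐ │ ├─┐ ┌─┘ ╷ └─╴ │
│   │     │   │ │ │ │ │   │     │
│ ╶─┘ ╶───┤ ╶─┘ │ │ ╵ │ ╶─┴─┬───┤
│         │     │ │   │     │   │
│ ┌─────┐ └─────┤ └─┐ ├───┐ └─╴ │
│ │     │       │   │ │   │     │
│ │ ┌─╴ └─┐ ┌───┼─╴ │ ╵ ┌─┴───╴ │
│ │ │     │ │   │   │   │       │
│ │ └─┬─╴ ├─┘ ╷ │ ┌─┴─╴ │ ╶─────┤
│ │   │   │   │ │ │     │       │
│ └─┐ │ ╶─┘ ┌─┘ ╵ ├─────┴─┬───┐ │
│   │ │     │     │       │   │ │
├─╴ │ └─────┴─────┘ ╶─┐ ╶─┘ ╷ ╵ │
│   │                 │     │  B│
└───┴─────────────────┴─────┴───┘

Directions: right, right, right, down, left, down, right, right, right, up, up, right, down, down, down, right, up, right, up, up, right, right, down, down, left, down, left, down, left, down, right, down, down, down, down, right, down, left, down, down, left, up, up, left, down, left, down, left, left, up, right, up, left, up, left, left, down, down, right, down, down, right, right, right, right, right, right, right, up, right, right, down, right, right, up, right, down, right
First turn direction: down

Solution:

┌─────────┬─────┬─────────────┬─┐
│A → → ↓  │↱ ↓  │↱ → ↓        │ │
│ ┌─┬─╴ ╷ │ ╷ ╷ │ ╶─┐ ┌───┬─┐ │ │
│ │ │↓ ↲│ │↑│↓│ │↑  │↓│   │ │ │ │
│ ╵ │ ╶─┴─┘ │ ├─┘ ┌─┘ │ ╷ │ ╵ ╵ │
│   │↳ → → ↑│↓│↱ ↑│↓ ↲│ │ │     │
├─┐ └───┬───┤ ╵ ┌─┘ ╷ │ │ ├─────┤
│ │     │   │↳ ↑│↓ ↲│ │ │ │     │
│ └─┬─┐ ╵ ╷ └─┬─┘ ┌─┤ │ │ │ ┌─┐ │
│   │ │   │   │↓ ↲│ │ │ │ │ │ │ │
│ ╷ ╵ ├─┬─┴─┐ │ ╶─┤ ╵ ├─┤ ╵ │ ╵ │
│ │   │ │   │ │↳ ↓│   │ │   │   │
│ └─┐ ╵ │ ╷ │ └─┐ │ ╶─┘ ├───┤ ╶─┤
│   │   │ │ │   │↓│     │   │   │
├─╴ ├───┘ │ └─┐ │ ├─┐ ┌─┘ ╷ └─╴ │
│   │     │   │ │↓│ │ │   │     │
│ ╶─┘ ╶───┤ ╶─┘ │ │ ╵ │ ╶─┴─┬───┤
│         │     │↓│   │     │   │
│ ┌─────┐ └─────┤ └─┐ ├───┐ └─╴ │
│ │↓ ← ↰│       │↳ ↓│ │   │     │
│ │ ┌─╴ └─┐ ┌───┼─╴ │ ╵ ┌─┴───╴ │
│ │↓│  ↑ ↰│ │↓ ↰│↓ ↲│   │       │
│ │ └─┬─╴ ├─┘ ╷ │ ┌─┴─╴ │ ╶─────┤
│ │↳ ↓│↱ ↑│↓ ↲│↑│↓│     │       │
│ └─┐ │ ╶─┘ ┌─┘ ╵ ├─────┴─┬───┐ │
│   │↓│↑ ← ↲│  ↑ ↲│↱ → ↓  │↱ ↓│ │
├─╴ │ └─────┴─────┘ ╶─┐ ╶─┘ ╷ ╵ │
│   │↳ → → → → → → ↑  │↳ → ↑│↳ B│
└───┴─────────────────┴─────┴───┘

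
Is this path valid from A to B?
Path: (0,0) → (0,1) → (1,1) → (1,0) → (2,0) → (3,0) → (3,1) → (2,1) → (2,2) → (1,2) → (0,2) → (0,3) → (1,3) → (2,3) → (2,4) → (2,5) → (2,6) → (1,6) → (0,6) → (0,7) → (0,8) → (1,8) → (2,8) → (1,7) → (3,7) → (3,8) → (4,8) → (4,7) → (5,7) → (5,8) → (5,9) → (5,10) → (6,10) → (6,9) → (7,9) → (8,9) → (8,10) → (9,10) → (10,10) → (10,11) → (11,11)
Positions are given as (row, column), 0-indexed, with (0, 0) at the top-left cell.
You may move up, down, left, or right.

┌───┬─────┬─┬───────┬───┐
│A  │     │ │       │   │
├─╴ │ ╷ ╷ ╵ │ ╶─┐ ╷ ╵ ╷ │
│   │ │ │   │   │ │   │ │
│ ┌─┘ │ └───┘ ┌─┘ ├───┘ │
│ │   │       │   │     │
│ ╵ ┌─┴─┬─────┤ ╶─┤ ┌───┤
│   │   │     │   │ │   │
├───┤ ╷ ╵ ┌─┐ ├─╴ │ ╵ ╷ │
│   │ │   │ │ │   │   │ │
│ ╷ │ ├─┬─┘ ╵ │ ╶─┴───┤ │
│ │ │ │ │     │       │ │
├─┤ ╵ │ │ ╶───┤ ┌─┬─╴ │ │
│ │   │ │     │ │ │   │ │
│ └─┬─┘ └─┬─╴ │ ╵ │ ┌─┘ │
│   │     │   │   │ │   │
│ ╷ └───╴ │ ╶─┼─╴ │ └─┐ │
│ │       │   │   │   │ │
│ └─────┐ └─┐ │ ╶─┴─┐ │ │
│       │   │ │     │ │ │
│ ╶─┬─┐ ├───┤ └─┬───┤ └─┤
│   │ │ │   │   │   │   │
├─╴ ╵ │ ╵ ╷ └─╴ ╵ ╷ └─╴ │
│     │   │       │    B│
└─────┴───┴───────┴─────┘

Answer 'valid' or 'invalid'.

Checking path validity:
Result: Invalid move at step 23: cannot move from (2, 8) to (1, 7).

invalid

Correct solution:

┌───┬─────┬─┬───────┬───┐
│A ↓│↱ ↓  │ │↱ → ↓  │   │
├─╴ │ ╷ ╷ ╵ │ ╶─┐ ╷ ╵ ╷ │
│↓ ↲│↑│↓│   │↑  │↓│   │ │
│ ┌─┘ │ └───┘ ┌─┘ ├───┘ │
│↓│↱ ↑│↳ → → ↑│↓ ↲│     │
│ ╵ ┌─┴─┬─────┤ ╶─┤ ┌───┤
│↳ ↑│   │     │↳ ↓│ │   │
├───┤ ╷ ╵ ┌─┐ ├─╴ │ ╵ ╷ │
│   │ │   │ │ │↓ ↲│   │ │
│ ╷ │ ├─┬─┘ ╵ │ ╶─┴───┤ │
│ │ │ │ │     │↳ → → ↓│ │
├─┤ ╵ │ │ ╶───┤ ┌─┬─╴ │ │
│ │   │ │     │ │ │↓ ↲│ │
│ └─┬─┘ └─┬─╴ │ ╵ │ ┌─┘ │
│   │     │   │   │↓│   │
│ ╷ └───╴ │ ╶─┼─╴ │ └─┐ │
│ │       │   │   │↳ ↓│ │
│ └─────┐ └─┐ │ ╶─┴─┐ │ │
│       │   │ │     │↓│ │
│ ╶─┬─┐ ├───┤ └─┬───┤ └─┤
│   │ │ │   │   │   │↳ ↓│
├─╴ ╵ │ ╵ ╷ └─╴ ╵ ╷ └─╴ │
│     │   │       │    B│
└─────┴───┴───────┴─────┘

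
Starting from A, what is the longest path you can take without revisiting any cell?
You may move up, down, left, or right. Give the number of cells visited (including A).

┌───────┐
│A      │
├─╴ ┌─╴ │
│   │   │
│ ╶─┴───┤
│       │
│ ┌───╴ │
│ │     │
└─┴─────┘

Finding longest simple path using DFS:
Start: (0, 0)
Longest path visits 11 cells
Path: A → right → down → left → down → right → right → right → down → left → left

Solution:

┌───────┐
│A ↓    │
├─╴ ┌─╴ │
│↓ ↲│   │
│ ╶─┴───┤
│↳ → → ↓│
│ ┌───╴ │
│ │B ← ↲│
└─┴─────┘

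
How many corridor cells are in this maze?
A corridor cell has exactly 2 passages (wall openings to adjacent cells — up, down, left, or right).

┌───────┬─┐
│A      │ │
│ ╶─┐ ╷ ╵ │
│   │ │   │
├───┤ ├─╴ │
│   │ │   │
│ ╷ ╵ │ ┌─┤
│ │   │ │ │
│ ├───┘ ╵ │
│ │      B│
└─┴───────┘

Counting cells with exactly 2 passages:
Total corridor cells: 17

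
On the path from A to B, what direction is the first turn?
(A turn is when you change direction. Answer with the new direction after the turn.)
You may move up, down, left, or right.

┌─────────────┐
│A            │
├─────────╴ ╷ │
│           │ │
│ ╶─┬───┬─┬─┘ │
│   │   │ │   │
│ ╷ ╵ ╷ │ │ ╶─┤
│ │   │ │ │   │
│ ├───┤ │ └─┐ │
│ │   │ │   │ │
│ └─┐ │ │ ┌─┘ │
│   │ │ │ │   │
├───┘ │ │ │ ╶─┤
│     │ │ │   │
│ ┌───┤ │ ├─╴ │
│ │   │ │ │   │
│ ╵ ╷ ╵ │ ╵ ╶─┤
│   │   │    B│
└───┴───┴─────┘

Directions: right, right, right, right, right, right, down, down, left, down, right, down, down, left, down, right, down, left, down, right
First turn direction: down

Solution:

┌─────────────┐
│A → → → → → ↓│
├─────────╴ ╷ │
│           │↓│
│ ╶─┬───┬─┬─┘ │
│   │   │ │↓ ↲│
│ ╷ ╵ ╷ │ │ ╶─┤
│ │   │ │ │↳ ↓│
│ ├───┤ │ └─┐ │
│ │   │ │   │↓│
│ └─┐ │ │ ┌─┘ │
│   │ │ │ │↓ ↲│
├───┘ │ │ │ ╶─┤
│     │ │ │↳ ↓│
│ ┌───┤ │ ├─╴ │
│ │   │ │ │↓ ↲│
│ ╵ ╷ ╵ │ ╵ ╶─┤
│   │   │  ↳ B│
└───┴───┴─────┘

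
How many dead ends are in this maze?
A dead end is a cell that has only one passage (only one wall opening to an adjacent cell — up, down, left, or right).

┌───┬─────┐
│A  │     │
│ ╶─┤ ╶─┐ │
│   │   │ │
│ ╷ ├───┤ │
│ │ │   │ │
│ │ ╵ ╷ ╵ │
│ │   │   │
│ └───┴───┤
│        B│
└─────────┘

Checking each cell for number of passages:

Dead ends found at positions:
  (0, 1)
  (1, 3)
  (4, 4)
Total dead ends: 3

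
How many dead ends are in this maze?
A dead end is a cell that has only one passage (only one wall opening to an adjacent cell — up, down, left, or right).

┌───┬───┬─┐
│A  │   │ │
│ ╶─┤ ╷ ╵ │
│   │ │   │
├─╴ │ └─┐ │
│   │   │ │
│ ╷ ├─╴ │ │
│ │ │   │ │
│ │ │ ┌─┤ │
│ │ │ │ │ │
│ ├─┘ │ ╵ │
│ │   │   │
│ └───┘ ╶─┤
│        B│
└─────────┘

Checking each cell for number of passages:

Dead ends found at positions:
  (0, 1)
  (0, 4)
  (4, 1)
  (4, 3)
  (5, 1)
  (6, 4)
Total dead ends: 6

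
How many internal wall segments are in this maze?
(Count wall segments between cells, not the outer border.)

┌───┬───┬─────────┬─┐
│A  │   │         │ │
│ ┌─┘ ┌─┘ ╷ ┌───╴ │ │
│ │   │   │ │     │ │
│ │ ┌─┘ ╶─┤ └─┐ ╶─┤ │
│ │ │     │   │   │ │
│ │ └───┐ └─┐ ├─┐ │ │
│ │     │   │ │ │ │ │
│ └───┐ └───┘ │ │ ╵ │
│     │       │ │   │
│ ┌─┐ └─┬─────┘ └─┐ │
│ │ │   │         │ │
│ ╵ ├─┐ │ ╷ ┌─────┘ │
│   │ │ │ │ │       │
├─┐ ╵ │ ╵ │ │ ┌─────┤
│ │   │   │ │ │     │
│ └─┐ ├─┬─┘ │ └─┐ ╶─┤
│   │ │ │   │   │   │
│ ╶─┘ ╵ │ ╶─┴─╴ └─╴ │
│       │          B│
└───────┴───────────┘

Counting internal wall segments:
Total internal walls: 81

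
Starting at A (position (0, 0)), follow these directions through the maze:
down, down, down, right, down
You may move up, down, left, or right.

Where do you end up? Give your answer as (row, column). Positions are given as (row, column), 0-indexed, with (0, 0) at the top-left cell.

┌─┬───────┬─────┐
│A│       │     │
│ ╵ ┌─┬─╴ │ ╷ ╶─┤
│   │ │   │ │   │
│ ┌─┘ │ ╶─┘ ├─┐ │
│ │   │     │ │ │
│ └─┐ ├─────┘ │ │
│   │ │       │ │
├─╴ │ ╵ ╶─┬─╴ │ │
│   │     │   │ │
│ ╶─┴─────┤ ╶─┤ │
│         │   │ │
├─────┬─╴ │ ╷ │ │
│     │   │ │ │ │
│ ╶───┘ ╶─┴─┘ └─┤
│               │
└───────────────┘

Following directions step by step:
Start: (0, 0)
  down: (0, 0) → (1, 0)
  down: (1, 0) → (2, 0)
  down: (2, 0) → (3, 0)
  right: (3, 0) → (3, 1)
  down: (3, 1) → (4, 1)
Final position: (4, 1)

Path taken:

┌─┬───────┬─────┐
│A│       │     │
│ ╵ ┌─┬─╴ │ ╷ ╶─┤
│↓  │ │   │ │   │
│ ┌─┘ │ ╶─┘ ├─┐ │
│↓│   │     │ │ │
│ └─┐ ├─────┘ │ │
│↳ ↓│ │       │ │
├─╴ │ ╵ ╶─┬─╴ │ │
│  B│     │   │ │
│ ╶─┴─────┤ ╶─┤ │
│         │   │ │
├─────┬─╴ │ ╷ │ │
│     │   │ │ │ │
│ ╶───┘ ╶─┴─┘ └─┤
│               │
└───────────────┘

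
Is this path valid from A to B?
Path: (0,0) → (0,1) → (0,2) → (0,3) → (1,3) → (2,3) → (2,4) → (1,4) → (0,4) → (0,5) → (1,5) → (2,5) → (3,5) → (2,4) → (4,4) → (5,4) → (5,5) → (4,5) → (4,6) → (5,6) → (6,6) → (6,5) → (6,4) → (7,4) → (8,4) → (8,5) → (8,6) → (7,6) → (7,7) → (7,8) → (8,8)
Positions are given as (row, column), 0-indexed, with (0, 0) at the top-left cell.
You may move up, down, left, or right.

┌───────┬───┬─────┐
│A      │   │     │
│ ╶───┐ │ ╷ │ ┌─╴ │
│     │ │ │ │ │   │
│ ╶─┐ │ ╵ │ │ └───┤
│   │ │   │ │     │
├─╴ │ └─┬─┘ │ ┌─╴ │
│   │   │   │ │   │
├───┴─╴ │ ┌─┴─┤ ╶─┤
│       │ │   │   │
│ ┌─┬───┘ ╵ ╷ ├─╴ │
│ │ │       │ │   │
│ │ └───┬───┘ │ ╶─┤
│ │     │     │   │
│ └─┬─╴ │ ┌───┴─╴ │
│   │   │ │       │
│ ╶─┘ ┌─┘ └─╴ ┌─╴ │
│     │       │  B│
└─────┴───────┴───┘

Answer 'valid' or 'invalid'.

Checking path validity:
Result: Invalid move at step 13: cannot move from (3, 5) to (2, 4).

invalid

Correct solution:

┌───────┬───┬─────┐
│A → → ↓│↱ ↓│     │
│ ╶───┐ │ ╷ │ ┌─╴ │
│     │↓│↑│↓│ │   │
│ ╶─┐ │ ╵ │ │ └───┤
│   │ │↳ ↑│↓│     │
├─╴ │ └─┬─┘ │ ┌─╴ │
│   │   │↓ ↲│ │   │
├───┴─╴ │ ┌─┴─┤ ╶─┤
│       │↓│↱ ↓│   │
│ ┌─┬───┘ ╵ ╷ ├─╴ │
│ │ │    ↳ ↑│↓│   │
│ │ └───┬───┘ │ ╶─┤
│ │     │↓ ← ↲│   │
│ └─┬─╴ │ ┌───┴─╴ │
│   │   │↓│  ↱ → ↓│
│ ╶─┘ ┌─┘ └─╴ ┌─╴ │
│     │  ↳ → ↑│  B│
└─────┴───────┴───┘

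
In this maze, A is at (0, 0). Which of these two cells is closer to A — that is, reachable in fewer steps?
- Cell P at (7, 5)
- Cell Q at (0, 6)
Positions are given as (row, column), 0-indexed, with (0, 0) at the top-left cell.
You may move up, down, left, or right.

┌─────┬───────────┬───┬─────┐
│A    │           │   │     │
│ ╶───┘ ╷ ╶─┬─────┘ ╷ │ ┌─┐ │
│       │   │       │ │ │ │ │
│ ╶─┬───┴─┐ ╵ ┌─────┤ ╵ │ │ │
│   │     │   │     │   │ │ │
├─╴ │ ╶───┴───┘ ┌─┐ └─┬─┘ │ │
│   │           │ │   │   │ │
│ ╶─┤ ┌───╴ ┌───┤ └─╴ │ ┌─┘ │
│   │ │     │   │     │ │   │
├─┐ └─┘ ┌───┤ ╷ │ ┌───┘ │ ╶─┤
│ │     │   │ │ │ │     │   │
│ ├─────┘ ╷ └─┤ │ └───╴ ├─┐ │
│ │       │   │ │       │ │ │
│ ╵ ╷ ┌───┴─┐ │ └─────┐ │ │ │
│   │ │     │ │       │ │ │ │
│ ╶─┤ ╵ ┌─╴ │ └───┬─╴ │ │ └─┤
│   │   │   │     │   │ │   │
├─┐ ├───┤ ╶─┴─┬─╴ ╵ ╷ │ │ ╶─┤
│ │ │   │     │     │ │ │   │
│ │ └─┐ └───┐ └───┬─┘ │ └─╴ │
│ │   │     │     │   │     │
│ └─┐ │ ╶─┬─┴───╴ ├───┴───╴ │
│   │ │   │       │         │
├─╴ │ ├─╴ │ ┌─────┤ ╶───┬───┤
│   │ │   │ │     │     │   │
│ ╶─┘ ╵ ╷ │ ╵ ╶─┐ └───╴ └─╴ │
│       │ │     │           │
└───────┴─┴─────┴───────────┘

Shortest path A → P at (7, 5): 66 steps
Shortest path A → Q at (0, 6): 8 steps

Q is closer (8 steps vs 66 steps).

Path to P:

┌─────┬───────────┬───┬─────┐
│A    │           │   │     │
│ ╶───┘ ╷ ╶─┬─────┘ ╷ │ ┌─┐ │
│↓      │   │       │ │ │ │ │
│ ╶─┬───┴─┐ ╵ ┌─────┤ ╵ │ │ │
│↳ ↓│     │   │↱ → ↓│   │ │ │
├─╴ │ ╶───┴───┘ ┌─┐ └─┬─┘ │ │
│↓ ↲│      ↱ → ↑│ │↳ ↓│   │ │
│ ╶─┤ ┌───╴ ┌───┤ └─╴ │ ┌─┘ │
│↳ ↓│ │↱ → ↑│   │↓ ← ↲│ │   │
├─┐ └─┘ ┌───┤ ╷ │ ┌───┘ │ ╶─┤
│ │↳ → ↑│   │ │ │↓│     │   │
│ ├─────┘ ╷ └─┤ │ └───╴ ├─┐ │
│ │       │   │ │↳ → → ↓│ │ │
│ ╵ ╷ ┌───┴─┐ │ └─────┐ │ │ │
│   │ │    P│ │       │↓│ │ │
│ ╶─┤ ╵ ┌─╴ │ └───┬─╴ │ │ └─┤
│   │   │↱ ↑│     │   │↓│   │
├─┐ ├───┤ ╶─┴─┬─╴ ╵ ╷ │ │ ╶─┤
│ │ │   │↑ ← ↰│     │ │↓│   │
│ │ └─┐ └───┐ └───┬─┘ │ └─╴ │
│ │   │     │↑ ← ↰│   │↳ → ↓│
│ └─┐ │ ╶─┬─┴───╴ ├───┴───╴ │
│   │ │   │↱ → → ↑│↓ ← ← ← ↲│
├─╴ │ ├─╴ │ ┌─────┤ ╶───┬───┤
│   │ │   │↑│↓ ← ↰│↳ → ↓│   │
│ ╶─┘ ╵ ╷ │ ╵ ╶─┐ └───╴ └─╴ │
│       │ │↑ ↲  │↑ ← ← ↲    │
└───────┴─┴─────┴───────────┘

Path to Q:

┌─────┬───────────┬───┬─────┐
│A    │↱ → → Q    │   │     │
│ ╶───┘ ╷ ╶─┬─────┘ ╷ │ ┌─┐ │
│↳ → → ↑│   │       │ │ │ │ │
│ ╶─┬───┴─┐ ╵ ┌─────┤ ╵ │ │ │
│   │     │   │     │   │ │ │
├─╴ │ ╶───┴───┘ ┌─┐ └─┬─┘ │ │
│   │           │ │   │   │ │
│ ╶─┤ ┌───╴ ┌───┤ └─╴ │ ┌─┘ │
│   │ │     │   │     │ │   │
├─┐ └─┘ ┌───┤ ╷ │ ┌───┘ │ ╶─┤
│ │     │   │ │ │ │     │   │
│ ├─────┘ ╷ └─┤ │ └───╴ ├─┐ │
│ │       │   │ │       │ │ │
│ ╵ ╷ ┌───┴─┐ │ └─────┐ │ │ │
│   │ │     │ │       │ │ │ │
│ ╶─┤ ╵ ┌─╴ │ └───┬─╴ │ │ └─┤
│   │   │   │     │   │ │   │
├─┐ ├───┤ ╶─┴─┬─╴ ╵ ╷ │ │ ╶─┤
│ │ │   │     │     │ │ │   │
│ │ └─┐ └───┐ └───┬─┘ │ └─╴ │
│ │   │     │     │   │     │
│ └─┐ │ ╶─┬─┴───╴ ├───┴───╴ │
│   │ │   │       │         │
├─╴ │ ├─╴ │ ┌─────┤ ╶───┬───┤
│   │ │   │ │     │     │   │
│ ╶─┘ ╵ ╷ │ ╵ ╶─┐ └───╴ └─╴ │
│       │ │     │           │
└───────┴─┴─────┴───────────┘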